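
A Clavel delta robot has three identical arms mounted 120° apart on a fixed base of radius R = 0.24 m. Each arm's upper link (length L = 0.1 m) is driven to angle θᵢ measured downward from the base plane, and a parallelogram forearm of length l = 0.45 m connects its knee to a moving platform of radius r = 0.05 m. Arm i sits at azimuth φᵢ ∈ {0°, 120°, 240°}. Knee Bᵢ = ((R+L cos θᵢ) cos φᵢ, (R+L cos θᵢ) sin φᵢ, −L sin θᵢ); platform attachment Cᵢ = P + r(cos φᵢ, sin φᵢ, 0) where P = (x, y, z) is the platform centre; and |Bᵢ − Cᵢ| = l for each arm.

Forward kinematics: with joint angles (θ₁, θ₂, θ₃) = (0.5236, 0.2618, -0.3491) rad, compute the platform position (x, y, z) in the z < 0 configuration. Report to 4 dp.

(-0.0501, -0.0425, -0.3565)

φ1=0.0°: virtual centre (0.2766, 0.0000, -0.0500), radius l
arm 2 at φ=120.0°: (R−r)+L cos θ2 = 0.2866;  S2 = (-0.1433, 0.2482, -0.0259)
S3 = (0.2840·cos240.0°, 0.2840·sin240.0°, 0.0342) = (-0.1420, -0.2459, 0.0342)
|S₂|²−|S₁|² = 0.0038;  |S₃|²−|S₁|² = 0.0028
linear system: -0.8398x+0.4964y = 0.0038−0.0482z; -0.8372x+-0.4918y = 0.0028−0.1684z
Cramer: x(z) = -0.0039+0.1295z;  y(z) = 0.0010+0.1219z
sphere 1 gives Az²+Bz+C=0 with A=1.0316, B=0.0276, C=-0.1213;  B²−4AC=0.5013;  roots -0.3565, 0.3298;  negative root z = -0.3565
x = -0.0501, y = -0.0425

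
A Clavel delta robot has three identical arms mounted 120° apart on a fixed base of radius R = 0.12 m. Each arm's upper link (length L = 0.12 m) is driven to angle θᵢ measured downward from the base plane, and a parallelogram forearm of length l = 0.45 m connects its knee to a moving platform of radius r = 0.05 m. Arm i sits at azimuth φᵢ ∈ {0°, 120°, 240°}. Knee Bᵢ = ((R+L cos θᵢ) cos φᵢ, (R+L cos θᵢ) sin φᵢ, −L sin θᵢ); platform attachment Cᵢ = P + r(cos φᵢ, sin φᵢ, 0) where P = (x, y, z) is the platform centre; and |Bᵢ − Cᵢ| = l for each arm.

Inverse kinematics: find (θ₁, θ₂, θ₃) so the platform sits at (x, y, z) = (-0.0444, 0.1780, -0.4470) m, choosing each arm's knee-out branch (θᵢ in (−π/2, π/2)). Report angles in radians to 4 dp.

θ₁ = 0.7858, θ₂ = 0.0005, θ₃ = 1.0479

φ1=0.0° → target in arm frame (-0.0444, 0.1780)
  A=0.1144, B=-0.4470, C=(l²−L²−A²−y'²−z²)/(2L)=-0.2353
  θ1 = atan2(B,A) + arccos(C/0.4614) = 0.7858
rotate P by −φ2: (0.1764, -0.0505, -0.4470)
  e−x'=-0.1064;  (l²−L²−(e−x')²−y'²−z²)/2L = -0.1066
  θ2 = atan2(B,A) + arccos(C/0.4595) = 0.0005
φ3=240.0° → target in arm frame (-0.1320, -0.1275)
  e−x'=0.2020;  (l²−L²−(e−x')²−y'²−z²)/2L = -0.2864
  θ3 = atan2(B,A) + arccos(C/0.4905) = 1.0479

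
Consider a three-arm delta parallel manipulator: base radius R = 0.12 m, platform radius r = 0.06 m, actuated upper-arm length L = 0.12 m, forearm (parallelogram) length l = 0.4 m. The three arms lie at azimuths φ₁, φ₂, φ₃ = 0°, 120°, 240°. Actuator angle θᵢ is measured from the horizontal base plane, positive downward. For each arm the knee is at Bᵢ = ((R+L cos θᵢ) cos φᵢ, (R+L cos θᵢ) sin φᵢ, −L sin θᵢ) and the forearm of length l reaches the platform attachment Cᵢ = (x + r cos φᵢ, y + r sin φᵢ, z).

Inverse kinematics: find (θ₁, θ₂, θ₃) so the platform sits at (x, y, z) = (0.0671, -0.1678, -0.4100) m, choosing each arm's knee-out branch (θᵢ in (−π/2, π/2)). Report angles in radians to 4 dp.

arm 1 (φ=0.0°): x'=0.0671, y'=-0.1678
  e−x'=-0.0071;  (l²−L²−(e−x')²−y'²−z²)/2L = -0.2113
  θ1 = atan2(B,A) + arccos(C/0.4101) = 0.5240
φ2=120.0° → target in arm frame (-0.1789, 0.0258)
  A cos θ + B sin θ = C:  0.2389·cos θ + -0.4100·sin θ = -0.3343
  θ2 = atan2(B,A) + arccos(C/0.4745) = 1.3092
φ3=240.0° → target in arm frame (0.1118, 0.1420)
  A=-0.0518, B=-0.4100, C=(l²−L²−A²−y'²−z²)/(2L)=-0.1889
  γ=atan2(-0.4100,-0.0518)=-1.6964;  ψ=arccos(-0.4572)=2.0457;  θ3=γ+ψ≈0.3493

θ₁ = 0.5240, θ₂ = 1.3092, θ₃ = 0.3493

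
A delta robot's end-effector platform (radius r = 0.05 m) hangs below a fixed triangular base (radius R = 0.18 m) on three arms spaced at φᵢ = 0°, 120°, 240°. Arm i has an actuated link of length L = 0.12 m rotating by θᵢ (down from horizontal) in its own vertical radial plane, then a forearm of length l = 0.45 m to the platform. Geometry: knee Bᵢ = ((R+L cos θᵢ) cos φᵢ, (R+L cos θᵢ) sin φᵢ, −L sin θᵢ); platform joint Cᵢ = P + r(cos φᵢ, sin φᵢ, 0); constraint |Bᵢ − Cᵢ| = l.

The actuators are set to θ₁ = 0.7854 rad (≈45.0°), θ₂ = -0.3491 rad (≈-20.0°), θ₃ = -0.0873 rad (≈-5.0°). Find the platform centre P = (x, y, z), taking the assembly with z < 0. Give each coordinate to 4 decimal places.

φ1=0.0°: virtual centre (0.2149, 0.0000, -0.0849), radius l
centre 2 = (0.2428·cos120.0°, 0.2428·sin120.0°, 0.0410) = (-0.1214, 0.2102, 0.0410)
centre 3 = (0.2495·cos240.0°, 0.2495·sin240.0°, 0.0105) = (-0.1248, -0.2161, 0.0105)
subtract pairs → two planes through P
[-0.6725 0.4205 0.2518]·P = 0.0073;  [-0.6792 -0.4322 0.1906]·P = 0.0090
det = 0.5763;  x = -0.0120+0.3280z,  y = -0.0020+-0.0743z
quadratic in z: (1.1131)z²+(0.0212)z+(-0.1438)=0, √Δ=0.8005 → z ∈ {-0.3691, 0.3501}; z = -0.3691 (taking z<0)
x = -0.1331, y = 0.0255

(-0.1331, 0.0255, -0.3691)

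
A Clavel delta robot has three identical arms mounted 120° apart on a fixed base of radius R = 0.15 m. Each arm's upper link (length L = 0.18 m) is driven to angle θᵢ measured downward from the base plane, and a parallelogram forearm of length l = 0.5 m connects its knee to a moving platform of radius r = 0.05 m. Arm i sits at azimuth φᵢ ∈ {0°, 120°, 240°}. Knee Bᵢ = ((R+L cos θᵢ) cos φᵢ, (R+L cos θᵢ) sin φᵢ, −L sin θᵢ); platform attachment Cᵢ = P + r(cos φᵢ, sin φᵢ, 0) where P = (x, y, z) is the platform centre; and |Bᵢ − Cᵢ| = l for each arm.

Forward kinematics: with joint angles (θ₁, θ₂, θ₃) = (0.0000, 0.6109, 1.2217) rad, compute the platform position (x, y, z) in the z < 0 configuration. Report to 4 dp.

arm 1 at φ=0.0°: ρ1 = 0.2800;  S1 = (0.2800, 0.0000, 0.0000)
S2 = (0.2474·cos120.0°, 0.2474·sin120.0°, -0.1032) = (-0.1237, 0.2143, -0.1032)
arm 3 at φ=240.0°: ρ3 = 0.1616;  S3 = (-0.0808, -0.1399, -0.1691)
|S₂|²−|S₁|² = -0.0065;  |S₃|²−|S₁|² = -0.0237
linear system: -0.8074x+0.4286y = -0.0065−-0.2065z; -0.7216x+-0.2798y = -0.0237−-0.3383z
Cramer: x(z) = 0.0224-0.3789z;  y(z) = 0.0270-0.2320z
quadratic in z: (1.1973)z²+(0.1827)z+(-0.1829)=0, √Δ=0.9536 → z ∈ {-0.4745, 0.3219}; z = -0.4745 (taking z<0)
x = 0.2021, y = 0.1370

(0.2021, 0.1370, -0.4745)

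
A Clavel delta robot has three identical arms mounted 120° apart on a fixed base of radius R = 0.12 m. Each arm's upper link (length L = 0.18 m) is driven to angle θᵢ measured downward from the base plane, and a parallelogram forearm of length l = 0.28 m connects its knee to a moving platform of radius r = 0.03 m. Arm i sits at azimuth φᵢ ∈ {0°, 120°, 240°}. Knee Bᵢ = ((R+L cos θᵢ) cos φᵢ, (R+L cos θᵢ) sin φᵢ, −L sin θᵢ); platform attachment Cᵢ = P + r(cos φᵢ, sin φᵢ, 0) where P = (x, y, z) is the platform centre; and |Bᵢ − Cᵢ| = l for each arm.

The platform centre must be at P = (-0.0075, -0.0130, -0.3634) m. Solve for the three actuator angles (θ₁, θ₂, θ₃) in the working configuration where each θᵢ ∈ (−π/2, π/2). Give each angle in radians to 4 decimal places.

rotate P by −φ1: (-0.0075, -0.0130, -0.3634)
  A cos θ + B sin θ = C:  0.0975·cos θ + -0.3634·sin θ = -0.2659
  θ1 = atan2(B,A) + arccos(C/0.3763) = 1.0471
arm 2 (φ=120.0°): x'=-0.0075, y'=0.0130
  A=0.0975, B=-0.3634, C=(l²−L²−A²−y'²−z²)/(2L)=-0.2659
  γ=atan2(-0.3634,0.0975)=-1.3086;  ψ=arccos(-0.7068)=2.3558;  θ2=γ+ψ≈1.0471
φ3=240.0° → target in arm frame (0.0150, 0.0000)
  e−x'=0.0750;  (l²−L²−(e−x')²−y'²−z²)/2L = -0.2547
  √(A²+B²)=0.3711;  θ3 = -1.3673+2.3273 ≈ 0.9600

θ₁ = 1.0471, θ₂ = 1.0471, θ₃ = 0.9600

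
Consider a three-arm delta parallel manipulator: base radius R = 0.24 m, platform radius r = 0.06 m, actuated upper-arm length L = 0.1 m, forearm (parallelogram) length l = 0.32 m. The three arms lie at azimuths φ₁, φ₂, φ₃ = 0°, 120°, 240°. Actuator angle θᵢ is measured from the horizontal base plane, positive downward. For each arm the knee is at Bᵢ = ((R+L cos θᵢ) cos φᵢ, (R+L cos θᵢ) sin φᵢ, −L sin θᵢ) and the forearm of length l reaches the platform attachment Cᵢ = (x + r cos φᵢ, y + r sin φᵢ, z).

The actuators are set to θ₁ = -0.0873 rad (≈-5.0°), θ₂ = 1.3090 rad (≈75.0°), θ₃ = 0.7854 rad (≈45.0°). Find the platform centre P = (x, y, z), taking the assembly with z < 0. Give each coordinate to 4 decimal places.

φ1=0.0°: virtual centre (0.2796, 0.0000, 0.0087), radius l
φ2=120.0°: virtual centre (-0.1029, 0.1783, -0.0966), radius l
φ3=240.0°: virtual centre (-0.1254, -0.2171, -0.0707), radius l
subtract pairs → two planes through P
linear system: -0.7651x+0.3566y = -0.0265−-0.2106z; -0.8099x+-0.4342y = -0.0104−-0.1589z
det = 0.6211;  x = 0.0245+-0.2385z,  y = -0.0218+0.0790z
into |P−centre ₁|² = l²: 1.0631z² + 0.1008z + -0.0368 = 0;  Δ = 0.1666;  z = -0.2393 or 0.1445 → z<0 root = -0.2393
x = 0.0816, y = -0.0407

(0.0816, -0.0407, -0.2393)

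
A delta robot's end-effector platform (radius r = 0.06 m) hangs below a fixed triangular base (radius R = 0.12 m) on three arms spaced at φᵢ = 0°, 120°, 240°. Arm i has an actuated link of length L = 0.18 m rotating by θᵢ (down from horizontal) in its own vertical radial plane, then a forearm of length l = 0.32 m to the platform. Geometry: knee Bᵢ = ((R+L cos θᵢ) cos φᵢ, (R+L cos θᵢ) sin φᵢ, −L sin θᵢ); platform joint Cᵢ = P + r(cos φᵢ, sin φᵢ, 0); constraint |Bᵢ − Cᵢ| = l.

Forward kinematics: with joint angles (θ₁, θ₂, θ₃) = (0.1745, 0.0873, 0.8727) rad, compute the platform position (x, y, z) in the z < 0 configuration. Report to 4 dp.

S1 = (0.2373·cos0.0°, 0.2373·sin0.0°, -0.0313) = (0.2373, 0.0000, -0.0313)
arm 2 at φ=120.0°: (R−r)+L cos θ2 = 0.2393;  S2 = (-0.1197, 0.2073, -0.0157)
S3 = (0.1757·cos240.0°, 0.1757·sin240.0°, -0.1379) = (-0.0878, -0.1522, -0.1379)
subtract pairs → two planes through P
linear system: -0.7138x+0.4145y = 0.0002−0.0311z; -0.6502x+-0.3043y = -0.0074−-0.2133z
Cramer: x(z) = 0.0061-0.1622z;  y(z) = 0.0112-0.3543z
quadratic in z: (1.1519)z²+(0.1296)z+(-0.0479)=0, √Δ=0.4872 → z ∈ {-0.2677, 0.1553}; z = -0.2677 (taking z<0)
x = 0.0496, y = 0.1060

(0.0496, 0.1060, -0.2677)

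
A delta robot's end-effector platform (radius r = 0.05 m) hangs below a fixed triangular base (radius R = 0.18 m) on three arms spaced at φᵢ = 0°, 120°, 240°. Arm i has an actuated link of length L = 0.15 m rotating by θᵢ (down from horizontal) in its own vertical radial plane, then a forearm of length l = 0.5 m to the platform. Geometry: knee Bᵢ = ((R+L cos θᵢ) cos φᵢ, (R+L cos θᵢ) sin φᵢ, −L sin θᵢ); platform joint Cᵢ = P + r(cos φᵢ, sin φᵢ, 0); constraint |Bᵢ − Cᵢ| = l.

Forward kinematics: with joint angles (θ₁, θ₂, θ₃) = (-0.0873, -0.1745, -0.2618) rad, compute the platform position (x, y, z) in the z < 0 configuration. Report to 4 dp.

S1 = (0.2794·cos0.0°, 0.2794·sin0.0°, 0.0131) = (0.2794, 0.0000, 0.0131)
S2 = (0.2777·cos120.0°, 0.2777·sin120.0°, 0.0260) = (-0.1389, 0.2405, 0.0260)
arm 3 at φ=240.0°: e+L cos θ3 = 0.2749;  S3 = (-0.1374, -0.2381, 0.0388)
|S₂|²−|S₁|² = -0.0004;  |S₃|²−|S₁|² = -0.0012
plane₁₂: -0.8366x+0.4810y+0.0259z = -0.0004
det = 0.7994;  x = 0.0010+0.0464z,  y = 0.0008+0.0268z
into |P−S₁|² = l²: 1.0029z² + -0.0520z + -0.1723 = 0;  Δ = 0.6938;  z = -0.3894 or 0.4412 → z<0 root = -0.3894
x = -0.0171, y = -0.0097

(-0.0171, -0.0097, -0.3894)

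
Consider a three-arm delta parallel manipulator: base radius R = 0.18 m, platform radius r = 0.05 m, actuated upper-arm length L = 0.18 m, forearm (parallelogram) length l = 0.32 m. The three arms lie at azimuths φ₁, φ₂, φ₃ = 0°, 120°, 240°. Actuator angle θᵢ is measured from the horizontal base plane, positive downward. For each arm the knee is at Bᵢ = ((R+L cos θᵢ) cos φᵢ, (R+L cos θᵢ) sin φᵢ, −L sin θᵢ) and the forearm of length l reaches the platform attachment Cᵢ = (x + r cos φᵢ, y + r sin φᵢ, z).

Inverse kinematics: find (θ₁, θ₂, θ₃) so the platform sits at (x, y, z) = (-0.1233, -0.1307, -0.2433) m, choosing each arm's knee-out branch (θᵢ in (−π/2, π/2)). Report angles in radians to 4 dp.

θ₁ = 1.3964, θ₂ = 1.1347, θ₃ = -0.2618

φ1=0.0° → target in arm frame (-0.1233, -0.1307)
  e−x'=0.2533;  (l²−L²−(e−x')²−y'²−z²)/2L = -0.1957
  √(A²+B²)=0.3512;  θ1 = -0.7653+2.1617 ≈ 1.3964
rotate P by −φ2: (-0.0515, 0.1721, -0.2433)
  A=0.1815, B=-0.2433, C=(l²−L²−A²−y'²−z²)/(2L)=-0.1438
  √(A²+B²)=0.3036;  θ2 = -0.9298+2.0644 ≈ 1.1347
φ3=240.0° → target in arm frame (0.1748, -0.0414)
  A=-0.0448, B=-0.2433, C=(l²−L²−A²−y'²−z²)/(2L)=0.0197
  γ=atan2(-0.2433,-0.0448)=-1.7530;  ψ=arccos(0.0795)=1.4912;  θ3=γ+ψ≈-0.2618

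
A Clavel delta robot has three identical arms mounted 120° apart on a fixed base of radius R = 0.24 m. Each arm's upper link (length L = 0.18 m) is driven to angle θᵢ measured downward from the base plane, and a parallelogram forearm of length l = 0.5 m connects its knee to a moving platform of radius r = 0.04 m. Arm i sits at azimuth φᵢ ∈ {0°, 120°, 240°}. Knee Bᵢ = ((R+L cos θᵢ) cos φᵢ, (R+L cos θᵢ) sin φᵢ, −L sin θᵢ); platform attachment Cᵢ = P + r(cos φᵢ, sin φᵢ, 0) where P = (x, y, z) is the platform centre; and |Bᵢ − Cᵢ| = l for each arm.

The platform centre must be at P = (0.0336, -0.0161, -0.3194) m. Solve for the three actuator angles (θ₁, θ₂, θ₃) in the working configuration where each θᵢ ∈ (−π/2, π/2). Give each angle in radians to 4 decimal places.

φ1=0.0° → target in arm frame (0.0336, -0.0161)
  A=0.1664, B=-0.3194, C=(l²−L²−A²−y'²−z²)/(2L)=0.2434
  √(A²+B²)=0.3601;  θ1 = -1.0905+0.8286 ≈ -0.2619
arm 2 (φ=120.0°): x'=-0.0307, y'=-0.0210
  A cos θ + B sin θ = C:  0.2307·cos θ + -0.3194·sin θ = 0.1719
  θ2 = atan2(B,A) + arccos(C/0.3940) = 0.1741
rotate P by −φ3: (-0.0029, 0.0371, -0.3194)
  A=0.2029, B=-0.3194, C=(l²−L²−A²−y'²−z²)/(2L)=0.2029
  √(A²+B²)=0.3784;  θ3 = -1.0050+1.0047 ≈ -0.0002

θ₁ = -0.2619, θ₂ = 0.1741, θ₃ = -0.0002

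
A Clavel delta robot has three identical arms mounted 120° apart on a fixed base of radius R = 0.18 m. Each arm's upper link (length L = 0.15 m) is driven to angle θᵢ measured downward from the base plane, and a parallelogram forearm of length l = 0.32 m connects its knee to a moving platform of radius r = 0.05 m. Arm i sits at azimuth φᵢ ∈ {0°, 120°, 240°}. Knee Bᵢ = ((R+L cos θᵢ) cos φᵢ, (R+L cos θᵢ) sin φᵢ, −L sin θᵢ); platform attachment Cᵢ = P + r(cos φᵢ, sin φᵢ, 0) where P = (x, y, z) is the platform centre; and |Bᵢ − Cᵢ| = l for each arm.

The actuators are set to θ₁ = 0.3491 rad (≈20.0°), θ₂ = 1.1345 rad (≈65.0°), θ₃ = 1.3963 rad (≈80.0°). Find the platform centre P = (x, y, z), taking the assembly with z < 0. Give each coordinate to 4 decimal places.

φ1=0.0°: virtual centre (0.2710, 0.0000, -0.0513), radius l
φ2=120.0°: virtual centre (-0.0967, 0.1675, -0.1359), radius l
arm 3 at φ=240.0°: (R−r)+L cos θ3 = 0.1560;  S3 = (-0.0780, -0.1351, -0.1477)
subtract pairs → two planes through P
[-0.7353 0.3350 -0.1693]·P = -0.0202;  [-0.6979 -0.2703 -0.1928]·P = -0.0299
Cramer: x(z) = 0.0357-0.2551z;  y(z) = 0.0182-0.0546z
into |P−S₁|² = l²: 1.0681z² + 0.2206z + -0.0441 = 0;  Δ = 0.2371;  z = -0.3312 or 0.1247 → z<0 root = -0.3312
x = 0.1202, y = 0.0364

(0.1202, 0.0364, -0.3312)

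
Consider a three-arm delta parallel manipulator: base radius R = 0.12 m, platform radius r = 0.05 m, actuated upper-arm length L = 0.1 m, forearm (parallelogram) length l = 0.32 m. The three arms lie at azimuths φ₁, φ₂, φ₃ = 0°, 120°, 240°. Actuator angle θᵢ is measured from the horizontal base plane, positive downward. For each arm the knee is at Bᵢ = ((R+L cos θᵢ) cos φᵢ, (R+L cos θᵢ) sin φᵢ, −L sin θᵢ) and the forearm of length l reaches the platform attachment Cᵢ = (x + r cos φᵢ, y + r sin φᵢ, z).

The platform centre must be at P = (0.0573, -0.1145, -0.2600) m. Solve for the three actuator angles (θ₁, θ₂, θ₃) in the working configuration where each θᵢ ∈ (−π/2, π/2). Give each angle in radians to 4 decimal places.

θ₁ = -0.1745, θ₂ = 0.8724, θ₃ = -0.2622

φ1=0.0° → target in arm frame (0.0573, -0.1145)
  A cos θ + B sin θ = C:  0.0127·cos θ + -0.2600·sin θ = 0.0576
  √(A²+B²)=0.2603;  θ1 = -1.5220+1.3475 ≈ -0.1745
arm 2 (φ=120.0°): x'=-0.1278, y'=0.0076
  e−x'=0.1978;  (l²−L²−(e−x')²−y'²−z²)/2L = -0.0719
  γ=atan2(-0.2600,0.1978)=-0.9204;  ψ=arccos(-0.2202)=1.7928;  θ2=γ+ψ≈0.8724
φ3=240.0° → target in arm frame (0.0705, 0.1069)
  A=-0.0005, B=-0.2600, C=(l²−L²−A²−y'²−z²)/(2L)=0.0669
  θ3 = atan2(B,A) + arccos(C/0.2600) = -0.2622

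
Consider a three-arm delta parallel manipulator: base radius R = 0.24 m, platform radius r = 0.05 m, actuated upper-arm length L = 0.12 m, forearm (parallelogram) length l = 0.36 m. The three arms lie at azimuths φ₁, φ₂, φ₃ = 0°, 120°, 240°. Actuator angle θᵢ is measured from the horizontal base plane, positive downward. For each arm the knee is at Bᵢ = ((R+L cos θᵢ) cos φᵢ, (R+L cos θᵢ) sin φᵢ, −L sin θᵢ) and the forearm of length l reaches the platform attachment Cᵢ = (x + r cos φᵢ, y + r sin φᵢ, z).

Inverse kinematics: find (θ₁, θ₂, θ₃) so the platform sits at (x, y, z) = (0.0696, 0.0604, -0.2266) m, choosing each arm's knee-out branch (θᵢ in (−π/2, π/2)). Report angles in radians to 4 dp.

θ₁ = -0.3480, θ₂ = 0.2618, θ₃ = 1.0471

φ1=0.0° → target in arm frame (0.0696, 0.0604)
  A cos θ + B sin θ = C:  0.1204·cos θ + -0.2266·sin θ = 0.1905
  √(A²+B²)=0.2566;  θ1 = -1.0824+0.7344 ≈ -0.3480
φ2=120.0° → target in arm frame (0.0175, -0.0905)
  A=0.1725, B=-0.2266, C=(l²−L²−A²−y'²−z²)/(2L)=0.1080
  γ=atan2(-0.2266,0.1725)=-0.9202;  ψ=arccos(0.3791)=1.1819;  θ2=γ+ψ≈0.2618
φ3=240.0° → target in arm frame (-0.0871, 0.0301)
  A=0.2771, B=-0.2266, C=(l²−L²−A²−y'²−z²)/(2L)=-0.0577
  √(A²+B²)=0.3580;  θ3 = -0.6855+1.7326 ≈ 1.0471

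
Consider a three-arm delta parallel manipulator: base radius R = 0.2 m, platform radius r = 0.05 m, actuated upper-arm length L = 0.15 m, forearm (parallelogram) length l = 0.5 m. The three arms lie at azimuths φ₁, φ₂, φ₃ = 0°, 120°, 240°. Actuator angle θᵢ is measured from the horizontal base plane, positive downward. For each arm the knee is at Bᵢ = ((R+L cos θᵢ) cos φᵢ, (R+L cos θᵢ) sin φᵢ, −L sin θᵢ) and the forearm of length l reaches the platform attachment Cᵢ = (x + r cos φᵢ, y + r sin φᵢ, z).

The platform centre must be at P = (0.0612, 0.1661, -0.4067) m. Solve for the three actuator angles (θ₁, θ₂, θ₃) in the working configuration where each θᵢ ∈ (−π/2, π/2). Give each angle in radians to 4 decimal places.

φ1=0.0° → target in arm frame (0.0612, 0.1661)
  e−x'=0.0888;  (l²−L²−(e−x')²−y'²−z²)/2L = 0.0887
  √(A²+B²)=0.4163;  θ1 = -1.3558+1.3560 ≈ 0.0002
arm 2 (φ=120.0°): x'=0.1132, y'=-0.1361
  A cos θ + B sin θ = C:  0.0368·cos θ + -0.4067·sin θ = 0.1408
  √(A²+B²)=0.4084;  θ2 = -1.4807+1.2188 ≈ -0.2618
arm 3 (φ=240.0°): x'=-0.1744, y'=-0.0300
  e−x'=0.3244;  (l²−L²−(e−x')²−y'²−z²)/2L = -0.1469
  θ3 = atan2(B,A) + arccos(C/0.5203) = 0.9596

θ₁ = 0.0002, θ₂ = -0.2618, θ₃ = 0.9596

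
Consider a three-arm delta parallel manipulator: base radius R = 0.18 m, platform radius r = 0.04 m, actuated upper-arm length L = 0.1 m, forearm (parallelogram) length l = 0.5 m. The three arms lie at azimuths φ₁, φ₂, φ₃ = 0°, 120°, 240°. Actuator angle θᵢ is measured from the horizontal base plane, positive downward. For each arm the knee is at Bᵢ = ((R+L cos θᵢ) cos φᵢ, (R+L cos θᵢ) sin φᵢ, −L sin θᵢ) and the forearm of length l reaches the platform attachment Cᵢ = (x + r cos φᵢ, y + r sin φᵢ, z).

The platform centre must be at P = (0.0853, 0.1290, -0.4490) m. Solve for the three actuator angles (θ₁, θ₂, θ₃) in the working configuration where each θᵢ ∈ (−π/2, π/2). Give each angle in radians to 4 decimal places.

θ₁ = -0.0877, θ₂ = -0.0004, θ₃ = 1.0473

arm 1 (φ=0.0°): x'=0.0853, y'=0.1290
  e−x'=0.0547;  (l²−L²−(e−x')²−y'²−z²)/2L = 0.0938
  √(A²+B²)=0.4523;  θ1 = -1.4496+1.3618 ≈ -0.0877
rotate P by −φ2: (0.0691, -0.1384, -0.4490)
  A=0.0709, B=-0.4490, C=(l²−L²−A²−y'²−z²)/(2L)=0.0711
  γ=atan2(-0.4490,0.0709)=-1.4141;  ψ=arccos(0.1564)=1.4137;  θ2=γ+ψ≈-0.0004
arm 3 (φ=240.0°): x'=-0.1544, y'=0.0094
  A=0.2944, B=-0.4490, C=(l²−L²−A²−y'²−z²)/(2L)=-0.2417
  √(A²+B²)=0.5369;  θ3 = -0.9905+2.0378 ≈ 1.0473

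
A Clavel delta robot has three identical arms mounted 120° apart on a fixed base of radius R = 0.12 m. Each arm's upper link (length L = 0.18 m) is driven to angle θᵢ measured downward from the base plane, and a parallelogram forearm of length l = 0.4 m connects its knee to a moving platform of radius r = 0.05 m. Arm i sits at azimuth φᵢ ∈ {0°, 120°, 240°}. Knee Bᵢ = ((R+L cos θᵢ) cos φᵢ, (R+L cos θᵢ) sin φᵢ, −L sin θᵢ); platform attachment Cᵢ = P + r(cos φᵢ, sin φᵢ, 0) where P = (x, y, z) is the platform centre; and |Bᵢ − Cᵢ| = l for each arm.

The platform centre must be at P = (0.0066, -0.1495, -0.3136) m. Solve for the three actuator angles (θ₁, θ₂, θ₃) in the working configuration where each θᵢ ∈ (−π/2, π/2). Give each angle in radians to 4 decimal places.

θ₁ = 0.1744, θ₂ = 0.6980, θ₃ = -0.3492

φ1=0.0° → target in arm frame (0.0066, -0.1495)
  A cos θ + B sin θ = C:  0.0634·cos θ + -0.3136·sin θ = 0.0080
  √(A²+B²)=0.3199;  θ1 = -1.3713+1.5457 ≈ 0.1744
arm 2 (φ=120.0°): x'=-0.1328, y'=0.0690
  e−x'=0.2028;  (l²−L²−(e−x')²−y'²−z²)/2L = -0.0462
  θ2 = atan2(B,A) + arccos(C/0.3734) = 0.6980
rotate P by −φ3: (0.1262, 0.0805, -0.3136)
  A cos θ + B sin θ = C:  -0.0562·cos θ + -0.3136·sin θ = 0.0545
  √(A²+B²)=0.3186;  θ3 = -1.7480+1.3988 ≈ -0.3492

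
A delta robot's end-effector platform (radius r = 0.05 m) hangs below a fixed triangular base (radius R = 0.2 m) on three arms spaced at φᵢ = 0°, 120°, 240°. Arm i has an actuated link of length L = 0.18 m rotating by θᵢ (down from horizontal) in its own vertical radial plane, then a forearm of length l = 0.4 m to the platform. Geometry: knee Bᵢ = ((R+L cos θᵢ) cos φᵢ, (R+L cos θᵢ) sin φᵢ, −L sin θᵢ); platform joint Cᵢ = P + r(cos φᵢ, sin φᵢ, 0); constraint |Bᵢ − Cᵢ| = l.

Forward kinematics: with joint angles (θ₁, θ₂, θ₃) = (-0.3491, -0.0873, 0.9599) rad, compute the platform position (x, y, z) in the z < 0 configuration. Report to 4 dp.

(0.0833, 0.1075, -0.2431)

φ1=0.0°: virtual centre (0.3191, 0.0000, 0.0616), radius l
arm 2 at φ=120.0°: e+L cos θ2 = 0.3293;  O2 = (-0.1647, 0.2852, 0.0157)
φ3=240.0°: virtual centre (-0.1266, -0.2193, -0.1474), radius l
subtract pairs → two planes through P
[-0.9676 0.5704 -0.0918]·P = 0.0031;  [-0.8915 -0.4386 -0.4180]·P = -0.0198
det = 0.9329;  x = 0.0107+-0.2987z,  y = 0.0234+-0.3459z
quadratic in z: (1.2089)z²+(0.0450)z+(-0.0605)=0, √Δ=0.5427 → z ∈ {-0.2431, 0.2059}; z = -0.2431 (taking z<0)
x = 0.0833, y = 0.1075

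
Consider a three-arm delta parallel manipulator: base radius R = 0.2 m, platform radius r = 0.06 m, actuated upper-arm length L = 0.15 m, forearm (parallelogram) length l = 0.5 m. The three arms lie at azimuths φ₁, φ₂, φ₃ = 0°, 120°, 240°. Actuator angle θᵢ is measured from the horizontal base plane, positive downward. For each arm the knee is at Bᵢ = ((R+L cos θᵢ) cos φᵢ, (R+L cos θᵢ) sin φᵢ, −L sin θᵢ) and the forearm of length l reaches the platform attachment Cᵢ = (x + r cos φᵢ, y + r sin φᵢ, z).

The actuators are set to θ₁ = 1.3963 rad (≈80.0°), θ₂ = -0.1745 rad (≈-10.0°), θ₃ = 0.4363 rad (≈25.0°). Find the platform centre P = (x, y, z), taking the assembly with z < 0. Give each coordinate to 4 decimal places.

(-0.2347, 0.0804, -0.4358)

arm 1 at φ=0.0°: (R−r)+L cos θ1 = 0.1660;  centre 1 = (0.1660, 0.0000, -0.1477)
centre 2 = (0.2877·cos120.0°, 0.2877·sin120.0°, 0.0260) = (-0.1439, 0.2492, 0.0260)
φ3=240.0°: virtual centre (-0.1380, -0.2390, -0.0634), radius l
eliminate P² terms by subtracting sphere 1 from 2 and 3
[-0.6198 0.4983 0.3475]·P = 0.0341;  [-0.6080 -0.4780 0.1687]·P = 0.0308
det = 0.5993;  x = -0.0528+0.4175z,  y = 0.0027+-0.1782z
sphere 1 gives Az²+Bz+C=0 with A=1.2060, B=0.1118, C=-0.1803;  B²−4AC=0.8822;  roots -0.4358, 0.3431;  negative root z = -0.4358
x = -0.2347, y = 0.0804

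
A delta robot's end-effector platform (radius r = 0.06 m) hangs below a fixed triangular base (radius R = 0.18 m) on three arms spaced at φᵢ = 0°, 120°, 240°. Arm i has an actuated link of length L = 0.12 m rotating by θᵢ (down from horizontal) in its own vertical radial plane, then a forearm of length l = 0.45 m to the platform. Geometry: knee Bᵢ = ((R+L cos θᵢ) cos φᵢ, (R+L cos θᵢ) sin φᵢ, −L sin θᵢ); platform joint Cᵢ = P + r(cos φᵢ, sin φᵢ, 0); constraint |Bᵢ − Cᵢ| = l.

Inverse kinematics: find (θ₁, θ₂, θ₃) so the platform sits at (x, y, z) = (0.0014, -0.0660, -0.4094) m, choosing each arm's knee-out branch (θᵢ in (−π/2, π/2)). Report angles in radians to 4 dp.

θ₁ = 0.2617, θ₂ = 0.5235, θ₃ = -0.0003

rotate P by −φ1: (0.0014, -0.0660, -0.4094)
  e−x'=0.1186;  (l²−L²−(e−x')²−y'²−z²)/2L = 0.0086
  √(A²+B²)=0.4262;  θ1 = -1.2888+1.5506 ≈ 0.2617
φ2=120.0° → target in arm frame (-0.0579, 0.0318)
  A=0.1779, B=-0.4094, C=(l²−L²−A²−y'²−z²)/(2L)=-0.0506
  γ=atan2(-0.4094,0.1779)=-1.1610;  ψ=arccos(-0.1134)=1.6845;  θ2=γ+ψ≈0.5235
φ3=240.0° → target in arm frame (0.0565, 0.0342)
  A=0.0635, B=-0.4094, C=(l²−L²−A²−y'²−z²)/(2L)=0.0637
  γ=atan2(-0.4094,0.0635)=-1.4168;  ψ=arccos(0.1537)=1.4165;  θ3=γ+ψ≈-0.0003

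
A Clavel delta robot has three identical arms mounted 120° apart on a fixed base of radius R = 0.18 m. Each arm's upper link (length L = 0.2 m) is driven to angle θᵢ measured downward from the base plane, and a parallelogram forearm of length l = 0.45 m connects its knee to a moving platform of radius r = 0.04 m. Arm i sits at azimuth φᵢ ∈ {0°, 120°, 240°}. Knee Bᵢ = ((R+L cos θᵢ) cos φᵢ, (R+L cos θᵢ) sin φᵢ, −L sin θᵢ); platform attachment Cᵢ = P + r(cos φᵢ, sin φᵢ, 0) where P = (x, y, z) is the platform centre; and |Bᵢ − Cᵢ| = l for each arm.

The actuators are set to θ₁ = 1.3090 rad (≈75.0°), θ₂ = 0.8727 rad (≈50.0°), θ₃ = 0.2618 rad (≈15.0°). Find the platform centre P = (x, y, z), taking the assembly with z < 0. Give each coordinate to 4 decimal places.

φ1=0.0°: virtual centre (0.1918, 0.0000, -0.1932), radius l
φ2=120.0°: virtual centre (-0.1343, 0.2326, -0.1532), radius l
arm 3 at φ=240.0°: e+L cos θ3 = 0.3332;  O3 = (-0.1666, -0.2885, -0.0518)
subtract pairs → two planes through P
[-0.6521 0.4651 0.0799]·P = 0.0215;  [-0.7167 -0.5771 0.2828]·P = 0.0396
Cramer: x(z) = -0.0434+0.2504z;  y(z) = -0.0147+0.1791z
quadratic in z: (1.0948)z²+(0.2633)z+(-0.1096)=0, √Δ=0.7413 → z ∈ {-0.4588, 0.2183}; z = -0.4588 (taking z<0)
x = -0.1583, y = -0.0969

(-0.1583, -0.0969, -0.4588)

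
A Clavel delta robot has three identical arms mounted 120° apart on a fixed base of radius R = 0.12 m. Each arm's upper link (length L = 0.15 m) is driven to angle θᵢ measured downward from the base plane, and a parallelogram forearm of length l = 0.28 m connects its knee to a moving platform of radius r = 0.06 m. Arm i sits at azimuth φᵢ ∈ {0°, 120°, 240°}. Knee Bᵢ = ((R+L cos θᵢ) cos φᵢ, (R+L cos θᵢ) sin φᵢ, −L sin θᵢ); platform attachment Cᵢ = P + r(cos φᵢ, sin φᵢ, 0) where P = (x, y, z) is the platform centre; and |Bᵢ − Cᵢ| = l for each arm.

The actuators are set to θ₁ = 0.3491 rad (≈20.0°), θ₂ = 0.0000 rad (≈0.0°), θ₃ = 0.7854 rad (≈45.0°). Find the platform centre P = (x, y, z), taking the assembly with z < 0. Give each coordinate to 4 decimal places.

O1 = (0.2010·cos0.0°, 0.2010·sin0.0°, -0.0513) = (0.2010, 0.0000, -0.0513)
φ2=120.0°: virtual centre (-0.1050, 0.1819, 0.0000), radius l
arm 3 at φ=240.0°: e+L cos θ3 = 0.1661;  O3 = (-0.0830, -0.1438, -0.1061)
|O₂|²−|O₁|² = 0.0011;  |O₃|²−|O₁|² = -0.0042
linear system: -0.6119x+0.3637y = 0.0011−0.1026z; -0.5680x+-0.2876y = -0.0042−-0.1095z
det = 0.3826;  x = 0.0032+-0.0270z,  y = 0.0083+-0.3275z
into |P−O₁|² = l²: 1.1080z² + 0.1078z + -0.0366 = 0;  Δ = 0.1737;  z = -0.2368 or 0.1394 → z<0 root = -0.2368
x = 0.0095, y = 0.0858

(0.0095, 0.0858, -0.2368)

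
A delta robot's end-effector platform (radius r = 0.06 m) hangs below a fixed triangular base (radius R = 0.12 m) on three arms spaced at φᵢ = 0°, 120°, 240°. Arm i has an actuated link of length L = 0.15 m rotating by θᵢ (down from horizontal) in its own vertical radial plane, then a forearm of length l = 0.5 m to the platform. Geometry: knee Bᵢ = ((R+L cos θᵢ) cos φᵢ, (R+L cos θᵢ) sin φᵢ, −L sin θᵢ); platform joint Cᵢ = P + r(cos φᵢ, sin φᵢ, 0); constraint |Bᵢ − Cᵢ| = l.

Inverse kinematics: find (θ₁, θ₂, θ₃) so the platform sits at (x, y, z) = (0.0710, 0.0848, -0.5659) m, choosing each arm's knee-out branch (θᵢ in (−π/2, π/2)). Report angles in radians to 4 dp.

φ1=0.0° → target in arm frame (0.0710, 0.0848)
  A cos θ + B sin θ = C:  -0.0110·cos θ + -0.5659·sin θ = -0.3335
  √(A²+B²)=0.5660;  θ1 = -1.5902+2.2009 ≈ 0.6107
φ2=120.0° → target in arm frame (0.0379, -0.1039)
  e−x'=0.0221;  (l²−L²−(e−x')²−y'²−z²)/2L = -0.3467
  γ=atan2(-0.5659,0.0221)=-1.5318;  ψ=arccos(-0.6123)=2.2297;  θ2=γ+ψ≈0.6979
rotate P by −φ3: (-0.1089, 0.0191, -0.5659)
  A cos θ + B sin θ = C:  0.1689·cos θ + -0.5659·sin θ = -0.4055
  γ=atan2(-0.5659,0.1689)=-1.2807;  ψ=arccos(-0.6866)=2.3276;  θ3=γ+ψ≈1.0469

θ₁ = 0.6107, θ₂ = 0.6979, θ₃ = 1.0469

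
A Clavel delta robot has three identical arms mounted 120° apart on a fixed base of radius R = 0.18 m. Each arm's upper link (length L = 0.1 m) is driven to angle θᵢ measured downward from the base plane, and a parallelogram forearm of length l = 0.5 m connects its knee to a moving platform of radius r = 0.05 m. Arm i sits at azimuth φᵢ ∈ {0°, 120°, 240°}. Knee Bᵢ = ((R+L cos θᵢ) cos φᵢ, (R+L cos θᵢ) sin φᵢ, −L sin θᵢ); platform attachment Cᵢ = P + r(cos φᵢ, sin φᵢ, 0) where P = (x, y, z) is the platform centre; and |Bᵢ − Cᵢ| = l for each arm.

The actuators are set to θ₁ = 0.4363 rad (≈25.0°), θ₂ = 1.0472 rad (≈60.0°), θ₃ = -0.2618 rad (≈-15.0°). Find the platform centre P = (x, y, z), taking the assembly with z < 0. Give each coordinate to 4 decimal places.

arm 1 at φ=0.0°: e+L cos θ1 = 0.2206;  O1 = (0.2206, 0.0000, -0.0423)
φ2=120.0°: virtual centre (-0.0900, 0.1559, -0.0866), radius l
O3 = (0.2266·cos240.0°, 0.2266·sin240.0°, 0.0259) = (-0.1133, -0.1962, 0.0259)
|O₂|²−|O₁|² = -0.0106;  |O₃|²−|O₁|² = 0.0015
plane₁₂: -0.6213x+0.3118y+-0.0887z = -0.0106
det = 0.4520;  x = 0.0081+0.0170z,  y = -0.0177+0.3183z
into |P−O₁|² = l²: 1.1016z² + 0.0660z + -0.2027 = 0;  Δ = 0.8977;  z = -0.4600 or 0.4001 → z<0 root = -0.4600
x = 0.0003, y = -0.1642

(0.0003, -0.1642, -0.4600)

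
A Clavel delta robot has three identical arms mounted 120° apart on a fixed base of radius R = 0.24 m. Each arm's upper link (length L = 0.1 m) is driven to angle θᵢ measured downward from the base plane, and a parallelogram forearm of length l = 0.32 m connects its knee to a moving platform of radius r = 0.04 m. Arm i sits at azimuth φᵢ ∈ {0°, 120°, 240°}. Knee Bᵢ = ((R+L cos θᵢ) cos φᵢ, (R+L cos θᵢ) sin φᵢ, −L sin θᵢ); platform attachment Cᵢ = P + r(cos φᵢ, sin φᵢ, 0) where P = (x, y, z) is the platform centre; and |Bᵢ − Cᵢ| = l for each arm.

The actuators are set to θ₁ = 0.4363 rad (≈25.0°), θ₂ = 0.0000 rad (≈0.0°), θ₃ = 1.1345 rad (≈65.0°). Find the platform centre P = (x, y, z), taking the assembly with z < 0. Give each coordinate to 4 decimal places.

(0.0142, 0.0623, -0.1909)

arm 1 at φ=0.0°: ρ1 = 0.2906;  centre 1 = (0.2906, 0.0000, -0.0423)
φ2=120.0°: virtual centre (-0.1500, 0.2598, 0.0000), radius l
arm 3 at φ=240.0°: ρ3 = 0.2423;  centre 3 = (-0.1211, -0.2098, -0.0906)
subtract pairs → two planes through P
plane₁₂: -0.8813x+0.5196y+0.0845z = 0.0037
det = 0.7977;  x = 0.0106+-0.0186z,  y = 0.0252+-0.1941z
sphere 1 gives Az²+Bz+C=0 with A=1.0380, B=0.0851, C=-0.0216;  B²−4AC=0.0968;  roots -0.1909, 0.1089;  negative root z = -0.1909
x = 0.0142, y = 0.0623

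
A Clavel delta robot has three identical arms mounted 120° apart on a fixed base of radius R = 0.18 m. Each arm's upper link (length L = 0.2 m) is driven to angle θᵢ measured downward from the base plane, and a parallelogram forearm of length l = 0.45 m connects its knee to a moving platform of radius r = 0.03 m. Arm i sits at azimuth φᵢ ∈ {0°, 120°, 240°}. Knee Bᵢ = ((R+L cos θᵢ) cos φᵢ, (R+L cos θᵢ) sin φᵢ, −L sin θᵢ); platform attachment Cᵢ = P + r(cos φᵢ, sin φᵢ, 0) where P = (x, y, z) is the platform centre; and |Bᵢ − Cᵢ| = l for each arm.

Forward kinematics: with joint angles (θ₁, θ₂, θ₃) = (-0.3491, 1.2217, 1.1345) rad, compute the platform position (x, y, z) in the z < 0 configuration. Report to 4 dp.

(0.2458, -0.0175, -0.3717)

φ1=0.0°: virtual centre (0.3379, 0.0000, 0.0684), radius l
φ2=120.0°: virtual centre (-0.1092, 0.1891, -0.1879), radius l
S3 = (0.2345·cos240.0°, 0.2345·sin240.0°, -0.1813) = (-0.1173, -0.2031, -0.1813)
|S₂|²−|S₁|² = -0.0359;  |S₃|²−|S₁|² = -0.0310
linear system: -0.8943x+0.3783y = -0.0359−-0.5127z; -0.9104x+-0.4062y = -0.0310−-0.4994z
Cramer: x(z) = 0.0372-0.5612z;  y(z) = -0.0069+0.0285z
sphere 1 gives Az²+Bz+C=0 with A=1.3158, B=0.2004, C=-0.1073;  B²−4AC=0.6050;  roots -0.3717, 0.2194;  negative root z = -0.3717
x = 0.2458, y = -0.0175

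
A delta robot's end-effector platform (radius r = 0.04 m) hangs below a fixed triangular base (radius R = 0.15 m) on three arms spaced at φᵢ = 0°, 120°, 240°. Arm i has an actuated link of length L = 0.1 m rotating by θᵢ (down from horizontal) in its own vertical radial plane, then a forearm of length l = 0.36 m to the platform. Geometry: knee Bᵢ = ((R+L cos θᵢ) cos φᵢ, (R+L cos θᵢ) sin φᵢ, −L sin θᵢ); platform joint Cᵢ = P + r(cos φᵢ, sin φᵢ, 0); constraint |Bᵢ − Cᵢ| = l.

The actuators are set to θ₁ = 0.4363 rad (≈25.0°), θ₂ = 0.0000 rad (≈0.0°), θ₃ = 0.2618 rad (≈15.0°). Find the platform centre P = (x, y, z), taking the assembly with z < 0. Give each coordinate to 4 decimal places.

φ1=0.0°: virtual centre (0.2006, 0.0000, -0.0423), radius l
O2 = (0.2100·cos120.0°, 0.2100·sin120.0°, 0.0000) = (-0.1050, 0.1819, 0.0000)
φ3=240.0°: virtual centre (-0.1033, -0.1789, -0.0259), radius l
|O₂|²−|O₁|² = 0.0021;  |O₃|²−|O₁|² = 0.0013
plane₁₂: -0.6113x+0.3637y+0.0845z = 0.0021
Cramer: x(z) = -0.0028+0.0958z;  y(z) = 0.0010-0.0713z
into |P−O₁|² = l²: 1.0143z² + 0.0454z + -0.0864 = 0;  Δ = 0.3528;  z = -0.3152 or 0.2704 → z<0 root = -0.3152
x = -0.0330, y = 0.0235

(-0.0330, 0.0235, -0.3152)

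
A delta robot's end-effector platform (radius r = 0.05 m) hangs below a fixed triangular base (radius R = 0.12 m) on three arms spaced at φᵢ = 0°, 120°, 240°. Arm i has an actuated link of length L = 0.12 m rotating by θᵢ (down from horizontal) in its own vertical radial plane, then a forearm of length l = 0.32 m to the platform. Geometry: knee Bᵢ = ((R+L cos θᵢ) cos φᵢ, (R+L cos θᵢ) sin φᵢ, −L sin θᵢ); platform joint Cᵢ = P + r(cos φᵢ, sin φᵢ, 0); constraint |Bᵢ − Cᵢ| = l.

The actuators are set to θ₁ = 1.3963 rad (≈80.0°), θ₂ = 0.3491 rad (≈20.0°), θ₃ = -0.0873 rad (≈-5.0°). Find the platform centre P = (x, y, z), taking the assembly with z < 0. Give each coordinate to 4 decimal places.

(-0.1871, -0.0428, -0.2709)

O1 = (0.0908·cos0.0°, 0.0908·sin0.0°, -0.1182) = (0.0908, 0.0000, -0.1182)
φ2=120.0°: virtual centre (-0.0914, 0.1583, -0.0410), radius l
arm 3 at φ=240.0°: ρ3 = 0.1895;  O3 = (-0.0948, -0.1641, 0.0105)
|O₂|²−|O₁|² = 0.0129;  |O₃|²−|O₁|² = 0.0138
linear system: -0.3644x+0.3166y = 0.0129−0.1543z; -0.3712x+-0.3283y = 0.0138−0.2573z
det = 0.2371;  x = -0.0363+0.5570z,  y = -0.0011+0.1539z
sphere 1 gives Az²+Bz+C=0 with A=1.3339, B=0.0944, C=-0.0723;  B²−4AC=0.3946;  roots -0.2709, 0.2001;  negative root z = -0.2709
x = -0.1871, y = -0.0428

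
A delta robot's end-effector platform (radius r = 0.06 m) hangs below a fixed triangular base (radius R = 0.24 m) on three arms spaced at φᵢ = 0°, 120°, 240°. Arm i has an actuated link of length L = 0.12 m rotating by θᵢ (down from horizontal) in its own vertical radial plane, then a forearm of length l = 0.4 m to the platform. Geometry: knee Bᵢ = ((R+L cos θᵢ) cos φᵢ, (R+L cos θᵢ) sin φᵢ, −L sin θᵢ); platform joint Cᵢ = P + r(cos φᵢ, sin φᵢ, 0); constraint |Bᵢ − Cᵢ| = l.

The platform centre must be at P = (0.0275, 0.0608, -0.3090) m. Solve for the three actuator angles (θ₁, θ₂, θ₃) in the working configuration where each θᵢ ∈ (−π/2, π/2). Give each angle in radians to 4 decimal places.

rotate P by −φ1: (0.0275, 0.0608, -0.3090)
  A cos θ + B sin θ = C:  0.1525·cos θ + -0.3090·sin θ = 0.0965
  √(A²+B²)=0.3446;  θ1 = -1.1123+1.2869 ≈ 0.1745
rotate P by −φ2: (0.0389, -0.0542, -0.3090)
  e−x'=0.1411;  (l²−L²−(e−x')²−y'²−z²)/2L = 0.1136
  γ=atan2(-0.3090,0.1411)=-1.1425;  ψ=arccos(0.3345)=1.2297;  θ2=γ+ψ≈0.0873
rotate P by −φ3: (-0.0664, -0.0066, -0.3090)
  A cos θ + B sin θ = C:  0.2464·cos θ + -0.3090·sin θ = -0.0443
  θ3 = atan2(B,A) + arccos(C/0.3952) = 0.7856

θ₁ = 0.1745, θ₂ = 0.0873, θ₃ = 0.7856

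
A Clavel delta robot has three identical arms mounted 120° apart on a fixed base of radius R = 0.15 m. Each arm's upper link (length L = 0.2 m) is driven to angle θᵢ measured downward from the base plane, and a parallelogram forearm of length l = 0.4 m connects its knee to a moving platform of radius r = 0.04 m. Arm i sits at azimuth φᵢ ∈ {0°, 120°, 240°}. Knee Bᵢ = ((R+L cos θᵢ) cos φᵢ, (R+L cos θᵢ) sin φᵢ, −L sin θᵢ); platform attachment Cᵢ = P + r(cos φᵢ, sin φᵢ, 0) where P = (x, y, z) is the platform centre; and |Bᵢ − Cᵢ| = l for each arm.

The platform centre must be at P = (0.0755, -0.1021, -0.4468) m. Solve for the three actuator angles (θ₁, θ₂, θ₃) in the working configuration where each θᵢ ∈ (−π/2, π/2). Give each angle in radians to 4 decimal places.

θ₁ = 0.6111, θ₂ = 1.2216, θ₃ = 0.6982

rotate P by −φ1: (0.0755, -0.1021, -0.4468)
  A cos θ + B sin θ = C:  0.0345·cos θ + -0.4468·sin θ = -0.2281
  γ=atan2(-0.4468,0.0345)=-1.4937;  ψ=arccos(-0.5090)=2.1049;  θ1=γ+ψ≈0.6111
φ2=120.0° → target in arm frame (-0.1262, -0.0143)
  A=0.2362, B=-0.4468, C=(l²−L²−A²−y'²−z²)/(2L)=-0.3390
  θ2 = atan2(B,A) + arccos(C/0.5054) = 1.2216
φ3=240.0° → target in arm frame (0.0507, 0.1164)
  A=0.0593, B=-0.4468, C=(l²−L²−A²−y'²−z²)/(2L)=-0.2418
  θ3 = atan2(B,A) + arccos(C/0.4507) = 0.6982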